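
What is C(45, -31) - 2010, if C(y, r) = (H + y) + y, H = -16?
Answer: -1936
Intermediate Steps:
C(y, r) = -16 + 2*y (C(y, r) = (-16 + y) + y = -16 + 2*y)
C(45, -31) - 2010 = (-16 + 2*45) - 2010 = (-16 + 90) - 2010 = 74 - 2010 = -1936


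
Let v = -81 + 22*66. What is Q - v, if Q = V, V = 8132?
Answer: 6761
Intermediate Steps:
v = 1371 (v = -81 + 1452 = 1371)
Q = 8132
Q - v = 8132 - 1*1371 = 8132 - 1371 = 6761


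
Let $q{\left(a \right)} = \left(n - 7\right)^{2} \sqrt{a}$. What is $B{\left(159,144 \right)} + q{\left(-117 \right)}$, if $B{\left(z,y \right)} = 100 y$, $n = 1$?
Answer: $14400 + 108 i \sqrt{13} \approx 14400.0 + 389.4 i$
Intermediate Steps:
$q{\left(a \right)} = 36 \sqrt{a}$ ($q{\left(a \right)} = \left(1 - 7\right)^{2} \sqrt{a} = \left(-6\right)^{2} \sqrt{a} = 36 \sqrt{a}$)
$B{\left(159,144 \right)} + q{\left(-117 \right)} = 100 \cdot 144 + 36 \sqrt{-117} = 14400 + 36 \cdot 3 i \sqrt{13} = 14400 + 108 i \sqrt{13}$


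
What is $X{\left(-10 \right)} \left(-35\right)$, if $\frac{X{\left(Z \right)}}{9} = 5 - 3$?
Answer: $-630$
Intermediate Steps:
$X{\left(Z \right)} = 18$ ($X{\left(Z \right)} = 9 \left(5 - 3\right) = 9 \cdot 2 = 18$)
$X{\left(-10 \right)} \left(-35\right) = 18 \left(-35\right) = -630$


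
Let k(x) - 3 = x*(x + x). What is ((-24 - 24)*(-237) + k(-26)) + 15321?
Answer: 28052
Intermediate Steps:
k(x) = 3 + 2*x² (k(x) = 3 + x*(x + x) = 3 + x*(2*x) = 3 + 2*x²)
((-24 - 24)*(-237) + k(-26)) + 15321 = ((-24 - 24)*(-237) + (3 + 2*(-26)²)) + 15321 = (-48*(-237) + (3 + 2*676)) + 15321 = (11376 + (3 + 1352)) + 15321 = (11376 + 1355) + 15321 = 12731 + 15321 = 28052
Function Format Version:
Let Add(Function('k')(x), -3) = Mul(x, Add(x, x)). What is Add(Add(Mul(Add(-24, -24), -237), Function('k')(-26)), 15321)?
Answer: 28052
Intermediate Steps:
Function('k')(x) = Add(3, Mul(2, Pow(x, 2))) (Function('k')(x) = Add(3, Mul(x, Add(x, x))) = Add(3, Mul(x, Mul(2, x))) = Add(3, Mul(2, Pow(x, 2))))
Add(Add(Mul(Add(-24, -24), -237), Function('k')(-26)), 15321) = Add(Add(Mul(Add(-24, -24), -237), Add(3, Mul(2, Pow(-26, 2)))), 15321) = Add(Add(Mul(-48, -237), Add(3, Mul(2, 676))), 15321) = Add(Add(11376, Add(3, 1352)), 15321) = Add(Add(11376, 1355), 15321) = Add(12731, 15321) = 28052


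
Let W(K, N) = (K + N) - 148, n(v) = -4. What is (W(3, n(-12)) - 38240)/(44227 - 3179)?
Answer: -38389/41048 ≈ -0.93522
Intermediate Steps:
W(K, N) = -148 + K + N
(W(3, n(-12)) - 38240)/(44227 - 3179) = ((-148 + 3 - 4) - 38240)/(44227 - 3179) = (-149 - 38240)/41048 = -38389*1/41048 = -38389/41048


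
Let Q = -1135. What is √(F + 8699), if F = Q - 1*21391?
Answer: I*√13827 ≈ 117.59*I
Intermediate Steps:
F = -22526 (F = -1135 - 1*21391 = -1135 - 21391 = -22526)
√(F + 8699) = √(-22526 + 8699) = √(-13827) = I*√13827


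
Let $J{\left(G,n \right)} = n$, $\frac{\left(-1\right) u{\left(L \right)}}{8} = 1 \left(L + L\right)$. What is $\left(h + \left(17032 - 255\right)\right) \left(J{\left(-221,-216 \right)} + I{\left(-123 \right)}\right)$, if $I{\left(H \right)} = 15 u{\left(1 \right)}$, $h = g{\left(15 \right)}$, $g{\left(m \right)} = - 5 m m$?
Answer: $-7137312$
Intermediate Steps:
$g{\left(m \right)} = - 5 m^{2}$
$u{\left(L \right)} = - 16 L$ ($u{\left(L \right)} = - 8 \cdot 1 \left(L + L\right) = - 8 \cdot 1 \cdot 2 L = - 8 \cdot 2 L = - 16 L$)
$h = -1125$ ($h = - 5 \cdot 15^{2} = \left(-5\right) 225 = -1125$)
$I{\left(H \right)} = -240$ ($I{\left(H \right)} = 15 \left(\left(-16\right) 1\right) = 15 \left(-16\right) = -240$)
$\left(h + \left(17032 - 255\right)\right) \left(J{\left(-221,-216 \right)} + I{\left(-123 \right)}\right) = \left(-1125 + \left(17032 - 255\right)\right) \left(-216 - 240\right) = \left(-1125 + 16777\right) \left(-456\right) = 15652 \left(-456\right) = -7137312$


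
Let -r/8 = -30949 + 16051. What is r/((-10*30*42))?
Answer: -4966/525 ≈ -9.4590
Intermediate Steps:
r = 119184 (r = -8*(-30949 + 16051) = -8*(-14898) = 119184)
r/((-10*30*42)) = 119184/((-10*30*42)) = 119184/((-300*42)) = 119184/(-12600) = 119184*(-1/12600) = -4966/525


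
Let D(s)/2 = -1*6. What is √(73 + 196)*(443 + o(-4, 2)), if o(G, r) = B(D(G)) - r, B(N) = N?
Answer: 429*√269 ≈ 7036.1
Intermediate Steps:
D(s) = -12 (D(s) = 2*(-1*6) = 2*(-6) = -12)
o(G, r) = -12 - r
√(73 + 196)*(443 + o(-4, 2)) = √(73 + 196)*(443 + (-12 - 1*2)) = √269*(443 + (-12 - 2)) = √269*(443 - 14) = √269*429 = 429*√269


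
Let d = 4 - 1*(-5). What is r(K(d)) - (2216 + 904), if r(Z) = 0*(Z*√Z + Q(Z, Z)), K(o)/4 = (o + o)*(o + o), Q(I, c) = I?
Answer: -3120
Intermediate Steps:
d = 9 (d = 4 + 5 = 9)
K(o) = 16*o² (K(o) = 4*((o + o)*(o + o)) = 4*((2*o)*(2*o)) = 4*(4*o²) = 16*o²)
r(Z) = 0 (r(Z) = 0*(Z*√Z + Z) = 0*(Z^(3/2) + Z) = 0*(Z + Z^(3/2)) = 0)
r(K(d)) - (2216 + 904) = 0 - (2216 + 904) = 0 - 1*3120 = 0 - 3120 = -3120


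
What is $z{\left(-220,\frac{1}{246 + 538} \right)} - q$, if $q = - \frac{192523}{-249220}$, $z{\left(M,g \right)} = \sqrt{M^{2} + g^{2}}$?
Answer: $- \frac{192523}{249220} + \frac{\sqrt{29749350401}}{784} \approx 219.23$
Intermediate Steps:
$q = \frac{192523}{249220}$ ($q = \left(-192523\right) \left(- \frac{1}{249220}\right) = \frac{192523}{249220} \approx 0.7725$)
$z{\left(-220,\frac{1}{246 + 538} \right)} - q = \sqrt{\left(-220\right)^{2} + \left(\frac{1}{246 + 538}\right)^{2}} - \frac{192523}{249220} = \sqrt{48400 + \left(\frac{1}{784}\right)^{2}} - \frac{192523}{249220} = \sqrt{48400 + \frac{1}{614656}} - \frac{192523}{249220} = \sqrt{\frac{29749350401}{614656}} - \frac{192523}{249220} = \frac{\sqrt{29749350401}}{784} - \frac{192523}{249220} = - \frac{192523}{249220} + \frac{\sqrt{29749350401}}{784}$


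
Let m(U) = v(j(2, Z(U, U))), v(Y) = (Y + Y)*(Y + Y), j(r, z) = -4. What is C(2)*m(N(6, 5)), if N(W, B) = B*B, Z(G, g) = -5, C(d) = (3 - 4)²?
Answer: 64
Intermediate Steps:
C(d) = 1 (C(d) = (-1)² = 1)
N(W, B) = B²
v(Y) = 4*Y² (v(Y) = (2*Y)*(2*Y) = 4*Y²)
m(U) = 64 (m(U) = 4*(-4)² = 4*16 = 64)
C(2)*m(N(6, 5)) = 1*64 = 64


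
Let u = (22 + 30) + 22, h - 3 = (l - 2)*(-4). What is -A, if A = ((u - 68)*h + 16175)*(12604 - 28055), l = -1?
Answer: 251310515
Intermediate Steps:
h = 15 (h = 3 + (-1 - 2)*(-4) = 3 - 3*(-4) = 3 + 12 = 15)
u = 74 (u = 52 + 22 = 74)
A = -251310515 (A = ((74 - 68)*15 + 16175)*(12604 - 28055) = (6*15 + 16175)*(-15451) = (90 + 16175)*(-15451) = 16265*(-15451) = -251310515)
-A = -1*(-251310515) = 251310515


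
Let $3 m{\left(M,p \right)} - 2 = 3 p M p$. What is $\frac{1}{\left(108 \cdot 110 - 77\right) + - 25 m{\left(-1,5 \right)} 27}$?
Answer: $\frac{1}{28228} \approx 3.5426 \cdot 10^{-5}$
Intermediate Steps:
$m{\left(M,p \right)} = \frac{2}{3} + M p^{2}$ ($m{\left(M,p \right)} = \frac{2}{3} + \frac{3 p M p}{3} = \frac{2}{3} + \frac{3 M p p}{3} = \frac{2}{3} + \frac{3 M p^{2}}{3} = \frac{2}{3} + M p^{2}$)
$\frac{1}{\left(108 \cdot 110 - 77\right) + - 25 m{\left(-1,5 \right)} 27} = \frac{1}{\left(108 \cdot 110 - 77\right) + - 25 \left(\frac{2}{3} - 5^{2}\right) 27} = \frac{1}{\left(11880 - 77\right) + - 25 \left(\frac{2}{3} - 25\right) 27} = \frac{1}{11803 + - 25 \left(\frac{2}{3} - 25\right) 27} = \frac{1}{11803 + \left(-25\right) \left(- \frac{73}{3}\right) 27} = \frac{1}{11803 + \frac{1825}{3} \cdot 27} = \frac{1}{11803 + 16425} = \frac{1}{28228}$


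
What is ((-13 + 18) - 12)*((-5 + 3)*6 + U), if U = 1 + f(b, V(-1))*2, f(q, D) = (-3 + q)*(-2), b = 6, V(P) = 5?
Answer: 161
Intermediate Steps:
f(q, D) = 6 - 2*q
U = -11 (U = 1 + (6 - 2*6)*2 = 1 + (6 - 12)*2 = 1 - 6*2 = 1 - 12 = -11)
((-13 + 18) - 12)*((-5 + 3)*6 + U) = ((-13 + 18) - 12)*((-5 + 3)*6 - 11) = (5 - 12)*(-2*6 - 11) = -7*(-12 - 11) = -7*(-23) = 161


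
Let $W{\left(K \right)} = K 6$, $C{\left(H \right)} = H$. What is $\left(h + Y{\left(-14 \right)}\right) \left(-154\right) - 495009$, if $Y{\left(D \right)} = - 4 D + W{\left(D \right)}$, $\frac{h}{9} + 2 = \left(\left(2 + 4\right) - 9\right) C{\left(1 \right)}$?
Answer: $-483767$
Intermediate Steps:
$W{\left(K \right)} = 6 K$
$h = -45$ ($h = -18 + 9 \left(\left(2 + 4\right) - 9\right) 1 = -18 + 9 \left(6 - 9\right) 1 = -18 + 9 \left(\left(-3\right) 1\right) = -18 + 9 \left(-3\right) = -18 - 27 = -45$)
$Y{\left(D \right)} = 2 D$ ($Y{\left(D \right)} = - 4 D + 6 D = 2 D$)
$\left(h + Y{\left(-14 \right)}\right) \left(-154\right) - 495009 = \left(-45 + 2 \left(-14\right)\right) \left(-154\right) - 495009 = \left(-45 - 28\right) \left(-154\right) - 495009 = \left(-73\right) \left(-154\right) - 495009 = 11242 - 495009 = -483767$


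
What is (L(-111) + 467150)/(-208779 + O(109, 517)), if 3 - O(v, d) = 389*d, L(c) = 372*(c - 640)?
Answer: -187778/409889 ≈ -0.45812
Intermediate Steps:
L(c) = -238080 + 372*c (L(c) = 372*(-640 + c) = -238080 + 372*c)
O(v, d) = 3 - 389*d
(L(-111) + 467150)/(-208779 + O(109, 517)) = ((-238080 + 372*(-111)) + 467150)/(-208779 + (3 - 389*517)) = ((-238080 - 41292) + 467150)/(-208779 + (3 - 201113)) = (-279372 + 467150)/(-208779 - 201110) = 187778/(-409889) = 187778*(-1/409889) = -187778/409889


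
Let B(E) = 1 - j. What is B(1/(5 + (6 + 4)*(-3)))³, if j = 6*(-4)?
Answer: 15625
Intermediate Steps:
j = -24
B(E) = 25 (B(E) = 1 - 1*(-24) = 1 + 24 = 25)
B(1/(5 + (6 + 4)*(-3)))³ = 25³ = 15625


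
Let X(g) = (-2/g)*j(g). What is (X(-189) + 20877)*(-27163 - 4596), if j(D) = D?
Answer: -662969125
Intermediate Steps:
X(g) = -2 (X(g) = (-2/g)*g = -2)
(X(-189) + 20877)*(-27163 - 4596) = (-2 + 20877)*(-27163 - 4596) = 20875*(-31759) = -662969125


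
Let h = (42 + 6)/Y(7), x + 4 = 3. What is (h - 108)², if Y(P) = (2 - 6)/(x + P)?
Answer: 32400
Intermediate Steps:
x = -1 (x = -4 + 3 = -1)
Y(P) = -4/(-1 + P) (Y(P) = (2 - 6)/(-1 + P) = -4/(-1 + P))
h = -72 (h = (42 + 6)/((-4/(-1 + 7))) = 48/((-4/6)) = 48/((-4*⅙)) = 48/(-⅔) = 48*(-3/2) = -72)
(h - 108)² = (-72 - 108)² = (-180)² = 32400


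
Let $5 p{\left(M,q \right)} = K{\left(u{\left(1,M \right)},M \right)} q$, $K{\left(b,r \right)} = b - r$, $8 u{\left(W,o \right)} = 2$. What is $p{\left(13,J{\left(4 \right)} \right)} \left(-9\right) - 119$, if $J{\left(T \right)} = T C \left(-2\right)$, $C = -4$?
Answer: $\frac{3077}{5} \approx 615.4$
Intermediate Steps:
$u{\left(W,o \right)} = \frac{1}{4}$ ($u{\left(W,o \right)} = \frac{1}{8} \cdot 2 = \frac{1}{4}$)
$J{\left(T \right)} = 8 T$ ($J{\left(T \right)} = T \left(-4\right) \left(-2\right) = - 4 T \left(-2\right) = 8 T$)
$p{\left(M,q \right)} = \frac{q \left(\frac{1}{4} - M\right)}{5}$ ($p{\left(M,q \right)} = \frac{\left(\frac{1}{4} - M\right) q}{5} = \frac{q \left(\frac{1}{4} - M\right)}{5}$)
$p{\left(13,J{\left(4 \right)} \right)} \left(-9\right) - 119 = \frac{8 \cdot 4 \left(1 - 52\right)}{20} \left(-9\right) - 119 = \frac{1}{20} \cdot 32 \left(1 - 52\right) \left(-9\right) - 119 = \frac{1}{20} \cdot 32 \left(-51\right) \left(-9\right) - 119 = \left(- \frac{408}{5}\right) \left(-9\right) - 119 = \frac{3672}{5} - 119 = \frac{3077}{5}$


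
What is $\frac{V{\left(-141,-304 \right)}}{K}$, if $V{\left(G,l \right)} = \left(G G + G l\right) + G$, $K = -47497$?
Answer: $- \frac{62604}{47497} \approx -1.3181$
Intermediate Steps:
$V{\left(G,l \right)} = G + G^{2} + G l$ ($V{\left(G,l \right)} = \left(G^{2} + G l\right) + G = G + G^{2} + G l$)
$\frac{V{\left(-141,-304 \right)}}{K} = \frac{\left(-141\right) \left(1 - 141 - 304\right)}{-47497} = \left(-141\right) \left(-444\right) \left(- \frac{1}{47497}\right) = 62604 \left(- \frac{1}{47497}\right) = - \frac{62604}{47497}$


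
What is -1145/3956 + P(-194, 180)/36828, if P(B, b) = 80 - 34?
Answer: -10496521/36422892 ≈ -0.28818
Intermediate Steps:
P(B, b) = 46
-1145/3956 + P(-194, 180)/36828 = -1145/3956 + 46/36828 = -1145*1/3956 + 46*(1/36828) = -1145/3956 + 23/18414 = -10496521/36422892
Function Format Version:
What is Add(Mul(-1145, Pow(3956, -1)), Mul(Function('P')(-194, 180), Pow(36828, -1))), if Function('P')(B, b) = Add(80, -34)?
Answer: Rational(-10496521, 36422892) ≈ -0.28818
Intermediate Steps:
Function('P')(B, b) = 46
Add(Mul(-1145, Pow(3956, -1)), Mul(Function('P')(-194, 180), Pow(36828, -1))) = Add(Mul(-1145, Pow(3956, -1)), Mul(46, Pow(36828, -1))) = Add(Mul(-1145, Rational(1, 3956)), Mul(46, Rational(1, 36828))) = Add(Rational(-1145, 3956), Rational(23, 18414)) = Rational(-10496521, 36422892)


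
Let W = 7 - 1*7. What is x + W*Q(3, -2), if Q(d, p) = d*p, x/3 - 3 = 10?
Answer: 39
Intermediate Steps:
x = 39 (x = 9 + 3*10 = 9 + 30 = 39)
W = 0 (W = 7 - 7 = 0)
x + W*Q(3, -2) = 39 + 0*(3*(-2)) = 39 + 0*(-6) = 39 + 0 = 39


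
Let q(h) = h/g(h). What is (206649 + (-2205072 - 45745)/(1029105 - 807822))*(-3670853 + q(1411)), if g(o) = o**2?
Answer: -236839419778578082700/312230313 ≈ -7.5854e+11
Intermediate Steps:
q(h) = 1/h (q(h) = h/(h**2) = h/h**2 = 1/h)
(206649 + (-2205072 - 45745)/(1029105 - 807822))*(-3670853 + q(1411)) = (206649 + (-2205072 - 45745)/(1029105 - 807822))*(-3670853 + 1/1411) = (206649 - 2250817/221283)*(-3670853 + 1/1411) = (206649 - 2250817*1/221283)*(-5179573582/1411) = (206649 - 2250817/221283)*(-5179573582/1411) = (45725659850/221283)*(-5179573582/1411) = -236839419778578082700/312230313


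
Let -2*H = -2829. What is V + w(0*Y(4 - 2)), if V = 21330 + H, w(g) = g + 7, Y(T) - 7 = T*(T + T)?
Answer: 45503/2 ≈ 22752.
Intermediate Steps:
H = 2829/2 (H = -½*(-2829) = 2829/2 ≈ 1414.5)
Y(T) = 7 + 2*T² (Y(T) = 7 + T*(T + T) = 7 + T*(2*T) = 7 + 2*T²)
w(g) = 7 + g
V = 45489/2 (V = 21330 + 2829/2 = 45489/2 ≈ 22745.)
V + w(0*Y(4 - 2)) = 45489/2 + (7 + 0*(7 + 2*(4 - 2)²)) = 45489/2 + (7 + 0*(7 + 2*2²)) = 45489/2 + (7 + 0*(7 + 2*4)) = 45489/2 + (7 + 0*(7 + 8)) = 45489/2 + (7 + 0*15) = 45489/2 + (7 + 0) = 45489/2 + 7 = 45503/2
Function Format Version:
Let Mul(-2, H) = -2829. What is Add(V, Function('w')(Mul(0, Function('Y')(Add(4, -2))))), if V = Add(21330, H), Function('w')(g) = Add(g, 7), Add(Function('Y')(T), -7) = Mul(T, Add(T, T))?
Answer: Rational(45503, 2) ≈ 22752.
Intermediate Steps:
H = Rational(2829, 2) (H = Mul(Rational(-1, 2), -2829) = Rational(2829, 2) ≈ 1414.5)
Function('Y')(T) = Add(7, Mul(2, Pow(T, 2))) (Function('Y')(T) = Add(7, Mul(T, Add(T, T))) = Add(7, Mul(T, Mul(2, T))) = Add(7, Mul(2, Pow(T, 2))))
Function('w')(g) = Add(7, g)
V = Rational(45489, 2) (V = Add(21330, Rational(2829, 2)) = Rational(45489, 2) ≈ 22745.)
Add(V, Function('w')(Mul(0, Function('Y')(Add(4, -2))))) = Add(Rational(45489, 2), Add(7, Mul(0, Add(7, Mul(2, Pow(Add(4, -2), 2)))))) = Add(Rational(45489, 2), Add(7, Mul(0, Add(7, Mul(2, Pow(2, 2)))))) = Add(Rational(45489, 2), Add(7, Mul(0, Add(7, Mul(2, 4))))) = Add(Rational(45489, 2), Add(7, Mul(0, Add(7, 8)))) = Add(Rational(45489, 2), Add(7, Mul(0, 15))) = Add(Rational(45489, 2), Add(7, 0)) = Add(Rational(45489, 2), 7) = Rational(45503, 2)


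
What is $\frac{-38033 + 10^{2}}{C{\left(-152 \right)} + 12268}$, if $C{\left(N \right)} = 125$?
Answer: $- \frac{37933}{12393} \approx -3.0608$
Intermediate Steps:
$\frac{-38033 + 10^{2}}{C{\left(-152 \right)} + 12268} = \frac{-38033 + 10^{2}}{125 + 12268} = \frac{-38033 + 100}{12393} = \left(-37933\right) \frac{1}{12393} = - \frac{37933}{12393}$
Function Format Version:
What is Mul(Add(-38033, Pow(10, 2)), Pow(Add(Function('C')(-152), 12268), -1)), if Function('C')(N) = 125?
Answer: Rational(-37933, 12393) ≈ -3.0608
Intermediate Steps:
Mul(Add(-38033, Pow(10, 2)), Pow(Add(Function('C')(-152), 12268), -1)) = Mul(Add(-38033, Pow(10, 2)), Pow(Add(125, 12268), -1)) = Mul(Add(-38033, 100), Pow(12393, -1)) = Mul(-37933, Rational(1, 12393)) = Rational(-37933, 12393)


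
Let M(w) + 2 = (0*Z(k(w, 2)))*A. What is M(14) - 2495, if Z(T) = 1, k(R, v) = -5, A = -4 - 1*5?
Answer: -2497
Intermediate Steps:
A = -9 (A = -4 - 5 = -9)
M(w) = -2 (M(w) = -2 + (0*1)*(-9) = -2 + 0*(-9) = -2 + 0 = -2)
M(14) - 2495 = -2 - 2495 = -2497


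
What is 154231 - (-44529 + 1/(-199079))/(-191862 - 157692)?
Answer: 5366375360006077/34794430383 ≈ 1.5423e+5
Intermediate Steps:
154231 - (-44529 + 1/(-199079))/(-191862 - 157692) = 154231 - (-44529 - 1/199079)/(-349554) = 154231 - (-8864788792)*(-1)/(199079*349554) = 154231 - 1*4432394396/34794430383 = 154231 - 4432394396/34794430383 = 5366375360006077/34794430383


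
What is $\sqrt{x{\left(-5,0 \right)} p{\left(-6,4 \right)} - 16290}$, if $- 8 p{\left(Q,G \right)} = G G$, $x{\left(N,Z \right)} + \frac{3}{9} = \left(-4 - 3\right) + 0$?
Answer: $\frac{i \sqrt{146478}}{3} \approx 127.57 i$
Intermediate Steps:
$x{\left(N,Z \right)} = - \frac{22}{3}$ ($x{\left(N,Z \right)} = - \frac{1}{3} + \left(\left(-4 - 3\right) + 0\right) = - \frac{1}{3} + \left(-7 + 0\right) = - \frac{1}{3} - 7 = - \frac{22}{3}$)
$p{\left(Q,G \right)} = - \frac{G^{2}}{8}$ ($p{\left(Q,G \right)} = - \frac{G G}{8} = - \frac{G^{2}}{8}$)
$\sqrt{x{\left(-5,0 \right)} p{\left(-6,4 \right)} - 16290} = \sqrt{- \frac{22 \left(- \frac{4^{2}}{8}\right)}{3} - 16290} = \sqrt{- \frac{22 \left(\left(- \frac{1}{8}\right) 16\right)}{3} - 16290} = \sqrt{\left(- \frac{22}{3}\right) \left(-2\right) - 16290} = \sqrt{\frac{44}{3} - 16290} = \sqrt{- \frac{48826}{3}} = \frac{i \sqrt{146478}}{3}$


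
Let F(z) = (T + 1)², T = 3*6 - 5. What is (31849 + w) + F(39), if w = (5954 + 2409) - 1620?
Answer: 38788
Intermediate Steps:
T = 13 (T = 18 - 5 = 13)
F(z) = 196 (F(z) = (13 + 1)² = 14² = 196)
w = 6743 (w = 8363 - 1620 = 6743)
(31849 + w) + F(39) = (31849 + 6743) + 196 = 38592 + 196 = 38788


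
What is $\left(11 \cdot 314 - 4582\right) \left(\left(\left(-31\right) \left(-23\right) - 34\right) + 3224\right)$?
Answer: $-4402584$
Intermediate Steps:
$\left(11 \cdot 314 - 4582\right) \left(\left(\left(-31\right) \left(-23\right) - 34\right) + 3224\right) = \left(3454 - 4582\right) \left(\left(713 - 34\right) + 3224\right) = - 1128 \left(679 + 3224\right) = \left(-1128\right) 3903 = -4402584$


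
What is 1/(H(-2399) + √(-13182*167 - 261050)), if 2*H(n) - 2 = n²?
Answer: 11510406/33122371420985 - 8*I*√615611/33122371420985 ≈ 3.4751e-7 - 1.8951e-10*I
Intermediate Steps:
H(n) = 1 + n²/2
1/(H(-2399) + √(-13182*167 - 261050)) = 1/((1 + (½)*(-2399)²) + √(-13182*167 - 261050)) = 1/((1 + (½)*5755201) + √(-2201394 - 261050)) = 1/((1 + 5755201/2) + √(-2462444)) = 1/(5755203/2 + 2*I*√615611)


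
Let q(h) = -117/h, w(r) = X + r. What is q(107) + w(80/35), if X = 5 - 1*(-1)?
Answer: 5387/749 ≈ 7.1923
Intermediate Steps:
X = 6 (X = 5 + 1 = 6)
w(r) = 6 + r
q(107) + w(80/35) = -117/107 + (6 + 80/35) = -117*1/107 + (6 + 80*(1/35)) = -117/107 + (6 + 16/7) = -117/107 + 58/7 = 5387/749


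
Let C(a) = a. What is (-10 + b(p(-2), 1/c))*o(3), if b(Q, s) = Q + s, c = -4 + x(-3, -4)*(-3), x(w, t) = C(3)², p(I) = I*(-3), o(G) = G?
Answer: -375/31 ≈ -12.097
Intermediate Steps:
p(I) = -3*I
x(w, t) = 9 (x(w, t) = 3² = 9)
c = -31 (c = -4 + 9*(-3) = -4 - 27 = -31)
(-10 + b(p(-2), 1/c))*o(3) = (-10 + (-3*(-2) + 1/(-31)))*3 = (-10 + (6 - 1/31))*3 = (-10 + 185/31)*3 = -125/31*3 = -375/31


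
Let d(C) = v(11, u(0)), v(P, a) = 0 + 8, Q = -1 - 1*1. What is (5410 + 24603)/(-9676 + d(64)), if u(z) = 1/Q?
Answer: -30013/9668 ≈ -3.1044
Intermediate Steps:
Q = -2 (Q = -1 - 1 = -2)
u(z) = -1/2 (u(z) = 1/(-2) = -1/2)
v(P, a) = 8
d(C) = 8
(5410 + 24603)/(-9676 + d(64)) = (5410 + 24603)/(-9676 + 8) = 30013/(-9668) = 30013*(-1/9668) = -30013/9668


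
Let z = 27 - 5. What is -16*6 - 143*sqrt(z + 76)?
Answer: -96 - 1001*sqrt(2) ≈ -1511.6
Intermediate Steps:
z = 22
-16*6 - 143*sqrt(z + 76) = -16*6 - 143*sqrt(22 + 76) = -96 - 1001*sqrt(2)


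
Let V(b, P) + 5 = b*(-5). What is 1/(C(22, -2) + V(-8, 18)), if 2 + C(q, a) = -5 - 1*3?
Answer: 1/25 ≈ 0.040000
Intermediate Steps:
V(b, P) = -5 - 5*b (V(b, P) = -5 + b*(-5) = -5 - 5*b)
C(q, a) = -10 (C(q, a) = -2 + (-5 - 1*3) = -2 + (-5 - 3) = -2 - 8 = -10)
1/(C(22, -2) + V(-8, 18)) = 1/(-10 + (-5 - 5*(-8))) = 1/(-10 + (-5 + 40)) = 1/(-10 + 35) = 1/25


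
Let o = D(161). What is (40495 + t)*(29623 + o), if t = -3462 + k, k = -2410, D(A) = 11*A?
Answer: 1086954462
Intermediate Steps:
o = 1771 (o = 11*161 = 1771)
t = -5872 (t = -3462 - 2410 = -5872)
(40495 + t)*(29623 + o) = (40495 - 5872)*(29623 + 1771) = 34623*31394 = 1086954462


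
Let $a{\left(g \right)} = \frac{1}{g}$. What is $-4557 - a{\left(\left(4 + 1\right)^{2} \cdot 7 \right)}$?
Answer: $- \frac{797476}{175} \approx -4557.0$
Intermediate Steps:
$-4557 - a{\left(\left(4 + 1\right)^{2} \cdot 7 \right)} = -4557 - \frac{1}{\left(4 + 1\right)^{2} \cdot 7} = -4557 - \frac{1}{5^{2} \cdot 7} = -4557 - \frac{1}{25 \cdot 7} = -4557 - \frac{1}{175} = - \frac{797476}{175}$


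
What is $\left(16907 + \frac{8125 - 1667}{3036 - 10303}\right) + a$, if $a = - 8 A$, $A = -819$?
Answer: $\frac{170470095}{7267} \approx 23458.0$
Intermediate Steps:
$a = 6552$ ($a = \left(-8\right) \left(-819\right) = 6552$)
$\left(16907 + \frac{8125 - 1667}{3036 - 10303}\right) + a = \left(16907 + \frac{8125 - 1667}{3036 - 10303}\right) + 6552 = \left(16907 + \frac{6458}{-7267}\right) + 6552 = \left(16907 + 6458 \left(- \frac{1}{7267}\right)\right) + 6552 = \left(16907 - \frac{6458}{7267}\right) + 6552 = \frac{122856711}{7267} + 6552 = \frac{170470095}{7267}$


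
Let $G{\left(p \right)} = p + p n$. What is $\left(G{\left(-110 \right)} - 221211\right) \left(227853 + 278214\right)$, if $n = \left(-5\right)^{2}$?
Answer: $-113394938757$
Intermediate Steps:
$n = 25$
$G{\left(p \right)} = 26 p$ ($G{\left(p \right)} = p + p 25 = p + 25 p = 26 p$)
$\left(G{\left(-110 \right)} - 221211\right) \left(227853 + 278214\right) = \left(26 \left(-110\right) - 221211\right) \left(227853 + 278214\right) = \left(-2860 - 221211\right) 506067 = \left(-224071\right) 506067 = -113394938757$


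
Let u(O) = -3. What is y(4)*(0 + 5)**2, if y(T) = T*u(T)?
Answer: -300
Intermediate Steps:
y(T) = -3*T (y(T) = T*(-3) = -3*T)
y(4)*(0 + 5)**2 = (-3*4)*(0 + 5)**2 = -12*5**2 = -12*25 = -300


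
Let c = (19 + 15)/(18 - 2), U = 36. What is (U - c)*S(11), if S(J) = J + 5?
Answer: 542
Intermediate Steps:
S(J) = 5 + J
c = 17/8 (c = 34/16 = 34*(1/16) = 17/8 ≈ 2.1250)
(U - c)*S(11) = (36 - 1*17/8)*(5 + 11) = (36 - 17/8)*16 = (271/8)*16 = 542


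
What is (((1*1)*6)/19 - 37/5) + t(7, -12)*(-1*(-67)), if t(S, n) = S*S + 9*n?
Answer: -376208/95 ≈ -3960.1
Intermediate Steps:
t(S, n) = S**2 + 9*n
(((1*1)*6)/19 - 37/5) + t(7, -12)*(-1*(-67)) = (((1*1)*6)/19 - 37/5) + (7**2 + 9*(-12))*(-1*(-67)) = ((1*6)*(1/19) - 37*1/5) + (49 - 108)*67 = (6*(1/19) - 37/5) - 59*67 = (6/19 - 37/5) - 3953 = -673/95 - 3953 = -376208/95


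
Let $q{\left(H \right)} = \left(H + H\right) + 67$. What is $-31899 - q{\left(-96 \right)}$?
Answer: $-31774$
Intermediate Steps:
$q{\left(H \right)} = 67 + 2 H$ ($q{\left(H \right)} = 2 H + 67 = 67 + 2 H$)
$-31899 - q{\left(-96 \right)} = -31899 - \left(67 + 2 \left(-96\right)\right) = -31899 - \left(67 - 192\right) = -31899 - -125 = -31899 + 125 = -31774$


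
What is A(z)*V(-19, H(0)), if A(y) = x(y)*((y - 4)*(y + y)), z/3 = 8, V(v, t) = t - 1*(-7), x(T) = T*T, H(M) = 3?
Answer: 5529600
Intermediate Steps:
x(T) = T²
V(v, t) = 7 + t (V(v, t) = t + 7 = 7 + t)
z = 24 (z = 3*8 = 24)
A(y) = 2*y³*(-4 + y) (A(y) = y²*((y - 4)*(y + y)) = y²*((-4 + y)*(2*y)) = y²*(2*y*(-4 + y)) = 2*y³*(-4 + y))
A(z)*V(-19, H(0)) = (2*24³*(-4 + 24))*(7 + 3) = (2*13824*20)*10 = 552960*10 = 5529600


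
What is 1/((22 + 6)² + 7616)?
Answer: 1/8400 ≈ 0.00011905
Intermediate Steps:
1/((22 + 6)² + 7616) = 1/(28² + 7616) = 1/(784 + 7616) = 1/8400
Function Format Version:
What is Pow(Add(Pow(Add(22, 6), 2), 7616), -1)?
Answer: Rational(1, 8400) ≈ 0.00011905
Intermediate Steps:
Pow(Add(Pow(Add(22, 6), 2), 7616), -1) = Pow(Add(Pow(28, 2), 7616), -1) = Pow(Add(784, 7616), -1) = Pow(8400, -1) = Rational(1, 8400)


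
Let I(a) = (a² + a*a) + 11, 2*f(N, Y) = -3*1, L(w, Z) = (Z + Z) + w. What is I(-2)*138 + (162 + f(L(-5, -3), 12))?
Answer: 5565/2 ≈ 2782.5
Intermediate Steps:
L(w, Z) = w + 2*Z (L(w, Z) = 2*Z + w = w + 2*Z)
f(N, Y) = -3/2 (f(N, Y) = (-3*1)/2 = (½)*(-3) = -3/2)
I(a) = 11 + 2*a² (I(a) = (a² + a²) + 11 = 2*a² + 11 = 11 + 2*a²)
I(-2)*138 + (162 + f(L(-5, -3), 12)) = (11 + 2*(-2)²)*138 + (162 - 3/2) = (11 + 2*4)*138 + 321/2 = (11 + 8)*138 + 321/2 = 19*138 + 321/2 = 2622 + 321/2 = 5565/2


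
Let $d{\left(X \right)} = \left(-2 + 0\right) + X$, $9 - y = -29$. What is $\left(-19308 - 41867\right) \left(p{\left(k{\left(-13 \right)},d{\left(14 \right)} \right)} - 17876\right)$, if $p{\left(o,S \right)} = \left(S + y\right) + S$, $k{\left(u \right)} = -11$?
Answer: $1089771450$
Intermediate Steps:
$y = 38$ ($y = 9 - -29 = 9 + 29 = 38$)
$d{\left(X \right)} = -2 + X$
$p{\left(o,S \right)} = 38 + 2 S$ ($p{\left(o,S \right)} = \left(S + 38\right) + S = \left(38 + S\right) + S = 38 + 2 S$)
$\left(-19308 - 41867\right) \left(p{\left(k{\left(-13 \right)},d{\left(14 \right)} \right)} - 17876\right) = \left(-19308 - 41867\right) \left(\left(38 + 2 \left(-2 + 14\right)\right) - 17876\right) = - 61175 \left(\left(38 + 2 \cdot 12\right) - 17876\right) = - 61175 \left(\left(38 + 24\right) - 17876\right) = - 61175 \left(62 - 17876\right) = \left(-61175\right) \left(-17814\right) = 1089771450$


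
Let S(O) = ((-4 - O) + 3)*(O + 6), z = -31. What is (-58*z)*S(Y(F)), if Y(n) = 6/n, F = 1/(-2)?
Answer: -118668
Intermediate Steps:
F = -½ ≈ -0.50000
S(O) = (-1 - O)*(6 + O)
(-58*z)*S(Y(F)) = (-58*(-31))*(-6 - (6/(-½))² - 42/(-½)) = 1798*(-6 - (6*(-2))² - 42*(-2)) = 1798*(-6 - 1*(-12)² - 7*(-12)) = 1798*(-6 - 1*144 + 84) = 1798*(-6 - 144 + 84) = 1798*(-66) = -118668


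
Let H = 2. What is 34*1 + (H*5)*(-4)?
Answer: -6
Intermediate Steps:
34*1 + (H*5)*(-4) = 34*1 + (2*5)*(-4) = 34 + 10*(-4) = 34 - 40 = -6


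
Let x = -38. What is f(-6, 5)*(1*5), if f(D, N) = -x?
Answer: 190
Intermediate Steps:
f(D, N) = 38 (f(D, N) = -1*(-38) = 38)
f(-6, 5)*(1*5) = 38*(1*5) = 38*5 = 190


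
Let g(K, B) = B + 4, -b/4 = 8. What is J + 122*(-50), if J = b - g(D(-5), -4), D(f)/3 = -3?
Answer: -6132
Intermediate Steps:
b = -32 (b = -4*8 = -32)
D(f) = -9 (D(f) = 3*(-3) = -9)
g(K, B) = 4 + B
J = -32 (J = -32 - (4 - 4) = -32 - 1*0 = -32 + 0 = -32)
J + 122*(-50) = -32 + 122*(-50) = -32 - 6100 = -6132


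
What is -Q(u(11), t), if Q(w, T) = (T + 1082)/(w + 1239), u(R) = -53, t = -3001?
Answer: 1919/1186 ≈ 1.6180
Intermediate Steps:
Q(w, T) = (1082 + T)/(1239 + w)
-Q(u(11), t) = -(1082 - 3001)/(1239 - 53) = -(-1919)/1186 = -1*(-1919/1186) = 1919/1186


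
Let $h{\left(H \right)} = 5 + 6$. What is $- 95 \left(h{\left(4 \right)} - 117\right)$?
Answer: $10070$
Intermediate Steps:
$h{\left(H \right)} = 11$
$- 95 \left(h{\left(4 \right)} - 117\right) = - 95 \left(11 - 117\right) = \left(-95\right) \left(-106\right) = 10070$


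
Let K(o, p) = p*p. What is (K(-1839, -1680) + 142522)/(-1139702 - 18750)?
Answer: -1482461/579226 ≈ -2.5594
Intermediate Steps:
K(o, p) = p²
(K(-1839, -1680) + 142522)/(-1139702 - 18750) = ((-1680)² + 142522)/(-1139702 - 18750) = (2822400 + 142522)/(-1158452) = 2964922*(-1/1158452) = -1482461/579226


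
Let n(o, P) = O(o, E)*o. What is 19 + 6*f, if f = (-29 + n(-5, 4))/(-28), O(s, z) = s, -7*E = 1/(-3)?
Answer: 139/7 ≈ 19.857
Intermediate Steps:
E = 1/21 (E = -1/7/(-3) = -1/7*(-1/3) = 1/21 ≈ 0.047619)
n(o, P) = o**2 (n(o, P) = o*o = o**2)
f = 1/7 (f = (-29 + (-5)**2)/(-28) = (-29 + 25)*(-1/28) = -4*(-1/28) = 1/7 ≈ 0.14286)
19 + 6*f = 19 + 6*(1/7) = 19 + 6/7 = 139/7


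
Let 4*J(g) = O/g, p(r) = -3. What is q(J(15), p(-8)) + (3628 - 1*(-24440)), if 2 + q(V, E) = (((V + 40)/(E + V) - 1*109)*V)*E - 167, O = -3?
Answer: 8503609/305 ≈ 27881.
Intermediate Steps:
J(g) = -3/(4*g) (J(g) = (-3/g)/4 = -3/(4*g))
q(V, E) = -169 + E*V*(-109 + (40 + V)/(E + V)) (q(V, E) = -2 + ((((V + 40)/(E + V) - 1*109)*V)*E - 167) = -2 + ((((40 + V)/(E + V) - 109)*V)*E - 167) = -2 + (((-109 + (40 + V)/(E + V))*V)*E - 167) = -2 + ((V*(-109 + (40 + V)/(E + V)))*E - 167) = -2 + (E*V*(-109 + (40 + V)/(E + V)) - 167) = -2 + (-167 + E*V*(-109 + (40 + V)/(E + V))) = -169 + E*V*(-109 + (40 + V)/(E + V)))
q(J(15), p(-8)) + (3628 - 1*(-24440)) = (-169*(-3) - (-507)/(4*15) - 109*(-¾/15)*(-3)² - 108*(-3)*(-¾/15)² + 40*(-3)*(-¾/15))/(-3 - ¾/15) + (3628 - 1*(-24440)) = (507 - (-507)/(4*15) - 109*(-¾*1/15)*9 - 108*(-3)*(-¾*1/15)² + 40*(-3)*(-¾*1/15))/(-3 - ¾*1/15) + (3628 + 24440) = (507 - 169*(-1/20) - 109*(-1/20)*9 - 108*(-3)*(-1/20)² + 40*(-3)*(-1/20))/(-3 - 1/20) + 28068 = (507 + 169/20 + 981/20 - 108*(-3)*1/400 + 6)/(-61/20) + 28068 = -20*(507 + 169/20 + 981/20 + 81/100 + 6)/61 + 28068 = -20/61*57131/100 + 28068 = -57131/305 + 28068 = 8503609/305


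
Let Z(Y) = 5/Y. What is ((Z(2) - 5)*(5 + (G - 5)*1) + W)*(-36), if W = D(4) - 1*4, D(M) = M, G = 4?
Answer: 360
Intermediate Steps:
W = 0 (W = 4 - 1*4 = 4 - 4 = 0)
((Z(2) - 5)*(5 + (G - 5)*1) + W)*(-36) = ((5/2 - 5)*(5 + (4 - 5)*1) + 0)*(-36) = ((5*(1/2) - 5)*(5 - 1*1) + 0)*(-36) = ((5/2 - 5)*(5 - 1) + 0)*(-36) = (-5/2*4 + 0)*(-36) = (-10 + 0)*(-36) = -10*(-36) = 360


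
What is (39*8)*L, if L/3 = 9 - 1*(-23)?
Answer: 29952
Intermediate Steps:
L = 96 (L = 3*(9 - 1*(-23)) = 3*(9 + 23) = 3*32 = 96)
(39*8)*L = (39*8)*96 = 312*96 = 29952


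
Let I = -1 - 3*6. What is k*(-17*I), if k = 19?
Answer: 6137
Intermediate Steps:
I = -19 (I = -1 - 18 = -19)
k*(-17*I) = 19*(-17*(-19)) = 19*323 = 6137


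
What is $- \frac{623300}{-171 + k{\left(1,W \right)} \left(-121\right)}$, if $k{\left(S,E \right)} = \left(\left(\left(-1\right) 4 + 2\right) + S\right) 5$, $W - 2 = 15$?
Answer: $- \frac{311650}{217} \approx -1436.2$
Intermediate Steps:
$W = 17$ ($W = 2 + 15 = 17$)
$k{\left(S,E \right)} = -10 + 5 S$ ($k{\left(S,E \right)} = \left(\left(-4 + 2\right) + S\right) 5 = \left(-2 + S\right) 5 = -10 + 5 S$)
$- \frac{623300}{-171 + k{\left(1,W \right)} \left(-121\right)} = - \frac{623300}{-171 + \left(-10 + 5 \cdot 1\right) \left(-121\right)} = - \frac{623300}{-171 + \left(-10 + 5\right) \left(-121\right)} = - \frac{623300}{-171 - -605} = - \frac{623300}{-171 + 605} = - \frac{623300}{434} = \left(-623300\right) \frac{1}{434} = - \frac{311650}{217}$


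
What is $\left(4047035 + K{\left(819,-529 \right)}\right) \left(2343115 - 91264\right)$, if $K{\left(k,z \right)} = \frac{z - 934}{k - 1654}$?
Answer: $\frac{7609625337298488}{835} \approx 9.1133 \cdot 10^{12}$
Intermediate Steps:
$K{\left(k,z \right)} = \frac{-934 + z}{-1654 + k}$
$\left(4047035 + K{\left(819,-529 \right)}\right) \left(2343115 - 91264\right) = \left(4047035 + \frac{-934 - 529}{-1654 + 819}\right) \left(2343115 - 91264\right) = \left(4047035 + \frac{1}{-835} \left(-1463\right)\right) 2251851 = \left(4047035 - - \frac{1463}{835}\right) 2251851 = \left(4047035 + \frac{1463}{835}\right) 2251851 = \frac{3379275688}{835} \cdot 2251851 = \frac{7609625337298488}{835}$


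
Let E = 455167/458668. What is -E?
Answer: -455167/458668 ≈ -0.99237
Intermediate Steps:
E = 455167/458668 (E = 455167*(1/458668) = 455167/458668 ≈ 0.99237)
-E = -1*455167/458668 = -455167/458668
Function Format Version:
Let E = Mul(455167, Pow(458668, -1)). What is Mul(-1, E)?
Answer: Rational(-455167, 458668) ≈ -0.99237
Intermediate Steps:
E = Rational(455167, 458668) (E = Mul(455167, Rational(1, 458668)) = Rational(455167, 458668) ≈ 0.99237)
Mul(-1, E) = Mul(-1, Rational(455167, 458668)) = Rational(-455167, 458668)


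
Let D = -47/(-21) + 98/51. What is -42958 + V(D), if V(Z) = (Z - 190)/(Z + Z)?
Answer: -8510107/198 ≈ -42980.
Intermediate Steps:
D = 495/119 (D = -47*(-1/21) + 98*(1/51) = 47/21 + 98/51 = 495/119 ≈ 4.1597)
V(Z) = (-190 + Z)/(2*Z) (V(Z) = (-190 + Z)/((2*Z)) = (-190 + Z)*(1/(2*Z)) = (-190 + Z)/(2*Z))
-42958 + V(D) = -42958 + (-190 + 495/119)/(2*(495/119)) = -42958 + (1/2)*(119/495)*(-22115/119) = -42958 - 4423/198 = -8510107/198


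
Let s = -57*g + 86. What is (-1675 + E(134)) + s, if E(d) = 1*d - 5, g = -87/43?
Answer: -57821/43 ≈ -1344.7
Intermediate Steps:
g = -87/43 (g = -87*1/43 = -87/43 ≈ -2.0233)
E(d) = -5 + d (E(d) = d - 5 = -5 + d)
s = 8657/43 (s = -57*(-87/43) + 86 = 4959/43 + 86 = 8657/43 ≈ 201.33)
(-1675 + E(134)) + s = (-1675 + (-5 + 134)) + 8657/43 = (-1675 + 129) + 8657/43 = -1546 + 8657/43 = -57821/43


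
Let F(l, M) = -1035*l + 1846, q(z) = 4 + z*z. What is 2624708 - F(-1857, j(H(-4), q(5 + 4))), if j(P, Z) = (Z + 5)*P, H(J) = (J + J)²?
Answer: 700867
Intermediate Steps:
H(J) = 4*J² (H(J) = (2*J)² = 4*J²)
q(z) = 4 + z²
j(P, Z) = P*(5 + Z) (j(P, Z) = (5 + Z)*P = P*(5 + Z))
F(l, M) = 1846 - 1035*l
2624708 - F(-1857, j(H(-4), q(5 + 4))) = 2624708 - (1846 - 1035*(-1857)) = 2624708 - (1846 + 1921995) = 2624708 - 1*1923841 = 2624708 - 1923841 = 700867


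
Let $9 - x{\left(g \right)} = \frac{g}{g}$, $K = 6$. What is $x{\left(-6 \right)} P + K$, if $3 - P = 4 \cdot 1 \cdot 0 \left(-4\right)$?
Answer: $30$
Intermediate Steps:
$x{\left(g \right)} = 8$ ($x{\left(g \right)} = 9 - \frac{g}{g} = 9 - 1 = 8$)
$P = 3$ ($P = 3 - 4 \cdot 1 \cdot 0 \left(-4\right) = 3 - 4 \cdot 0 \left(-4\right) = 3 - 0 \left(-4\right) = 3 - 0 = 3 + 0 = 3$)
$x{\left(-6 \right)} P + K = 8 \cdot 3 + 6 = 24 + 6 = 30$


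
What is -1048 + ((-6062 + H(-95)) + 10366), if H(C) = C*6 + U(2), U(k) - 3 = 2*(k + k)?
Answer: 2697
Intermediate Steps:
U(k) = 3 + 4*k (U(k) = 3 + 2*(k + k) = 3 + 2*(2*k) = 3 + 4*k)
H(C) = 11 + 6*C (H(C) = C*6 + (3 + 4*2) = 6*C + (3 + 8) = 6*C + 11 = 11 + 6*C)
-1048 + ((-6062 + H(-95)) + 10366) = -1048 + ((-6062 + (11 + 6*(-95))) + 10366) = -1048 + ((-6062 + (11 - 570)) + 10366) = -1048 + ((-6062 - 559) + 10366) = -1048 + (-6621 + 10366) = -1048 + 3745 = 2697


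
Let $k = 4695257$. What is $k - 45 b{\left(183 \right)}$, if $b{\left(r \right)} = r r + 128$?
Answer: $3182492$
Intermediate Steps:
$b{\left(r \right)} = 128 + r^{2}$ ($b{\left(r \right)} = r^{2} + 128 = 128 + r^{2}$)
$k - 45 b{\left(183 \right)} = 4695257 - 45 \left(128 + 183^{2}\right) = 4695257 - 45 \left(128 + 33489\right) = 4695257 - 45 \cdot 33617 = 4695257 - 1512765 = 3182492$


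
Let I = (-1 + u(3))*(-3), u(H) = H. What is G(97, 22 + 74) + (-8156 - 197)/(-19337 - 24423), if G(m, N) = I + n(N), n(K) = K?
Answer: 3946753/43760 ≈ 90.191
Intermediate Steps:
I = -6 (I = (-1 + 3)*(-3) = 2*(-3) = -6)
G(m, N) = -6 + N
G(97, 22 + 74) + (-8156 - 197)/(-19337 - 24423) = (-6 + (22 + 74)) + (-8156 - 197)/(-19337 - 24423) = (-6 + 96) - 8353/(-43760) = 90 - 8353*(-1/43760) = 90 + 8353/43760 = 3946753/43760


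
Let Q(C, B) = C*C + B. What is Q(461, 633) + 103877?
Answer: 317031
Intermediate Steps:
Q(C, B) = B + C² (Q(C, B) = C² + B = B + C²)
Q(461, 633) + 103877 = (633 + 461²) + 103877 = (633 + 212521) + 103877 = 213154 + 103877 = 317031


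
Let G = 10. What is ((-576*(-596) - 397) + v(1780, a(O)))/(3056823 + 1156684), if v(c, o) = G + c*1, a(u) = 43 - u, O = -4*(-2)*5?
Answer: 344689/4213507 ≈ 0.081806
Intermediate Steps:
O = 40 (O = 8*5 = 40)
v(c, o) = 10 + c (v(c, o) = 10 + c*1 = 10 + c)
((-576*(-596) - 397) + v(1780, a(O)))/(3056823 + 1156684) = ((-576*(-596) - 397) + (10 + 1780))/(3056823 + 1156684) = ((343296 - 397) + 1790)/4213507 = (342899 + 1790)*(1/4213507) = 344689*(1/4213507) = 344689/4213507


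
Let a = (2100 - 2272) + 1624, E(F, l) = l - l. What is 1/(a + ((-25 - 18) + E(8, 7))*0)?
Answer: 1/1452 ≈ 0.00068871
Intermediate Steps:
E(F, l) = 0
a = 1452 (a = -172 + 1624 = 1452)
1/(a + ((-25 - 18) + E(8, 7))*0) = 1/(1452 + ((-25 - 18) + 0)*0) = 1/(1452 + (-43 + 0)*0) = 1/(1452 - 43*0) = 1/(1452 + 0) = 1/1452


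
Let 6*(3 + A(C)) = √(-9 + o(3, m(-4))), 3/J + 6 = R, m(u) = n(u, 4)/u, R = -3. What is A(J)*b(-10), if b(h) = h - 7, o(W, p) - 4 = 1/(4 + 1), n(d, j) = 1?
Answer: 51 - 17*I*√30/15 ≈ 51.0 - 6.2075*I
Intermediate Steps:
m(u) = 1/u
o(W, p) = 21/5 (o(W, p) = 4 + 1/(4 + 1) = 4 + 1/5 = 4 + ⅕ = 21/5)
b(h) = -7 + h
J = -⅓ (J = 3/(-6 - 3) = 3/(-9) = 3*(-⅑) = -⅓ ≈ -0.33333)
A(C) = -3 + I*√30/15 (A(C) = -3 + √(-9 + 21/5)/6 = -3 + √(-24/5)/6 = -3 + (2*I*√30/5)/6 = -3 + I*√30/15)
A(J)*b(-10) = (-3 + I*√30/15)*(-7 - 10) = (-3 + I*√30/15)*(-17) = 51 - 17*I*√30/15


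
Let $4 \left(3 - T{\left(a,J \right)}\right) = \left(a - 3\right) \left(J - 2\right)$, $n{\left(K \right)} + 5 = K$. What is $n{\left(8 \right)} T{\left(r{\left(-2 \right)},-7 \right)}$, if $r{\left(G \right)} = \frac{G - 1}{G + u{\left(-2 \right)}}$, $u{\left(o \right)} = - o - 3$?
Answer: $- \frac{9}{2} \approx -4.5$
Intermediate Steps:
$n{\left(K \right)} = -5 + K$
$u{\left(o \right)} = -3 - o$
$r{\left(G \right)} = 1$ ($r{\left(G \right)} = \frac{G - 1}{G - 1} = \frac{-1 + G}{G + \left(-3 + 2\right)} = \frac{-1 + G}{G - 1} = \frac{-1 + G}{-1 + G} = 1$)
$T{\left(a,J \right)} = 3 - \frac{\left(-3 + a\right) \left(-2 + J\right)}{4}$ ($T{\left(a,J \right)} = 3 - \frac{\left(a - 3\right) \left(J - 2\right)}{4} = 3 - \frac{\left(-3 + a\right) \left(-2 + J\right)}{4}$)
$n{\left(8 \right)} T{\left(r{\left(-2 \right)},-7 \right)} = \left(-5 + 8\right) \left(\frac{3}{2} + \frac{1}{2} \cdot 1 + \frac{3}{4} \left(-7\right) - \left(- \frac{7}{4}\right) 1\right) = 3 \left(\frac{3}{2} + \frac{1}{2} - \frac{21}{4} + \frac{7}{4}\right) = 3 \left(- \frac{3}{2}\right) = - \frac{9}{2}$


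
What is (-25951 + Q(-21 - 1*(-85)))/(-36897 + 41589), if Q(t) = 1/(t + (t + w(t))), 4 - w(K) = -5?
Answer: -1777643/321402 ≈ -5.5309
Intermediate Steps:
w(K) = 9 (w(K) = 4 - 1*(-5) = 4 + 5 = 9)
Q(t) = 1/(9 + 2*t) (Q(t) = 1/(t + (t + 9)) = 1/(t + (9 + t)) = 1/(9 + 2*t))
(-25951 + Q(-21 - 1*(-85)))/(-36897 + 41589) = (-25951 + 1/(9 + 2*(-21 - 1*(-85))))/(-36897 + 41589) = (-25951 + 1/(9 + 2*(-21 + 85)))/4692 = (-25951 + 1/(9 + 2*64))*(1/4692) = (-25951 + 1/(9 + 128))*(1/4692) = (-25951 + 1/137)*(1/4692) = -3555286/137*1/4692 = -1777643/321402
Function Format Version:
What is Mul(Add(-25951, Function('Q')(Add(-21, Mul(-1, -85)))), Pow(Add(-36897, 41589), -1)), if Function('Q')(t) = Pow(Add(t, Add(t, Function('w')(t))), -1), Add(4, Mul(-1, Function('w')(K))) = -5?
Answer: Rational(-1777643, 321402) ≈ -5.5309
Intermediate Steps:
Function('w')(K) = 9 (Function('w')(K) = Add(4, Mul(-1, -5)) = Add(4, 5) = 9)
Function('Q')(t) = Pow(Add(9, Mul(2, t)), -1) (Function('Q')(t) = Pow(Add(t, Add(t, 9)), -1) = Pow(Add(t, Add(9, t)), -1) = Pow(Add(9, Mul(2, t)), -1))
Mul(Add(-25951, Function('Q')(Add(-21, Mul(-1, -85)))), Pow(Add(-36897, 41589), -1)) = Mul(Add(-25951, Pow(Add(9, Mul(2, Add(-21, Mul(-1, -85)))), -1)), Pow(Add(-36897, 41589), -1)) = Mul(Add(-25951, Pow(Add(9, Mul(2, Add(-21, 85))), -1)), Pow(4692, -1)) = Mul(Add(-25951, Pow(Add(9, Mul(2, 64)), -1)), Rational(1, 4692)) = Mul(Add(-25951, Pow(Add(9, 128), -1)), Rational(1, 4692)) = Mul(Add(-25951, Pow(137, -1)), Rational(1, 4692)) = Mul(Add(-25951, Rational(1, 137)), Rational(1, 4692)) = Mul(Rational(-3555286, 137), Rational(1, 4692)) = Rational(-1777643, 321402)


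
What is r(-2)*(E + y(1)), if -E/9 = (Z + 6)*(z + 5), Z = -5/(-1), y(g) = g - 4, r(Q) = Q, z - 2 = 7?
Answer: 2778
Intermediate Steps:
z = 9 (z = 2 + 7 = 9)
y(g) = -4 + g
Z = 5 (Z = -5*(-1) = 5)
E = -1386 (E = -9*(5 + 6)*(9 + 5) = -99*14 = -9*154 = -1386)
r(-2)*(E + y(1)) = -2*(-1386 + (-4 + 1)) = -2*(-1386 - 3) = -2*(-1389) = 2778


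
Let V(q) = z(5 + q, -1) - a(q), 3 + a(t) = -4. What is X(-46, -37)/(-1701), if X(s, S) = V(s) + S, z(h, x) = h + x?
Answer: 8/189 ≈ 0.042328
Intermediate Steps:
a(t) = -7 (a(t) = -3 - 4 = -7)
V(q) = 11 + q (V(q) = ((5 + q) - 1) - 1*(-7) = (4 + q) + 7 = 11 + q)
X(s, S) = 11 + S + s (X(s, S) = (11 + s) + S = 11 + S + s)
X(-46, -37)/(-1701) = (11 - 37 - 46)/(-1701) = -72*(-1/1701) = 8/189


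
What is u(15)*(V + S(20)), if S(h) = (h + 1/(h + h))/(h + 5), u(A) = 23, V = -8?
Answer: -165577/1000 ≈ -165.58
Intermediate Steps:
S(h) = (h + 1/(2*h))/(5 + h)
u(15)*(V + S(20)) = 23*(-8 + (½ + 20²)/(20*(5 + 20))) = 23*(-8 + (1/20)*(½ + 400)/25) = 23*(-8 + (1/20)*(1/25)*(801/2)) = 23*(-8 + 801/1000) = 23*(-7199/1000) = -165577/1000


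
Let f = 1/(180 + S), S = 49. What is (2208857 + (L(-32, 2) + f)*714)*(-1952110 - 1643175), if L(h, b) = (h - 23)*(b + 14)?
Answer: -1301290708715795/229 ≈ -5.6825e+12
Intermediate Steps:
L(h, b) = (-23 + h)*(14 + b)
f = 1/229 (f = 1/(180 + 49) = 1/229 ≈ 0.0043668)
(2208857 + (L(-32, 2) + f)*714)*(-1952110 - 1643175) = (2208857 + ((-322 - 23*2 + 14*(-32) + 2*(-32)) + 1/229)*714)*(-1952110 - 1643175) = (2208857 + ((-322 - 46 - 448 - 64) + 1/229)*714)*(-3595285) = (2208857 + (-880 + 1/229)*714)*(-3595285) = (2208857 - 201519/229*714)*(-3595285) = (2208857 - 143884566/229)*(-3595285) = (361943687/229)*(-3595285) = -1301290708715795/229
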